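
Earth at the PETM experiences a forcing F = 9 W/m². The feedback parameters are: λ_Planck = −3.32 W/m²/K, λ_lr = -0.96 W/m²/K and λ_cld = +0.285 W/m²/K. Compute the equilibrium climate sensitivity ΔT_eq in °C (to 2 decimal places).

2.25 °C

Net feedback parameter λ = (−3.32) + (-0.96) + (+0.285) = -3.995 W/m²/K.
ΔT = −F/λ = −9/(-3.995) = 2.25 °C.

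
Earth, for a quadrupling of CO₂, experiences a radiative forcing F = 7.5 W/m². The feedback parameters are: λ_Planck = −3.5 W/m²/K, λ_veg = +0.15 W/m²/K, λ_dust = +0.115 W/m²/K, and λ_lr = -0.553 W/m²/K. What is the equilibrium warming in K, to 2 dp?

1.98 K

Net feedback parameter λ = (−3.5) + (+0.15) + (+0.115) + (-0.553) = -3.788 W/m²/K.
ΔT = −F/λ = −7.5/(-3.788) = 1.98 K.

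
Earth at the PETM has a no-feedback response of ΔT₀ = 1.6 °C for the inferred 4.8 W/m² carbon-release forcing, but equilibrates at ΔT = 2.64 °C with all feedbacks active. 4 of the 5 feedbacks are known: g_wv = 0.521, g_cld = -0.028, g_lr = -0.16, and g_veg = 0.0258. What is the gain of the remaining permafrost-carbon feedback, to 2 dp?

Amplification A = ΔT/ΔT₀ = 2.64/1.6 = 1.65.
Total gain g = 1 − 1/A = 1 − 1/1.65 = 0.3939.
Known gains sum to 0.521 − 0.028 − 0.16 + 0.0258 = 0.3588.
g_pf = 0.3939 − 0.3588 = 0.04.

0.04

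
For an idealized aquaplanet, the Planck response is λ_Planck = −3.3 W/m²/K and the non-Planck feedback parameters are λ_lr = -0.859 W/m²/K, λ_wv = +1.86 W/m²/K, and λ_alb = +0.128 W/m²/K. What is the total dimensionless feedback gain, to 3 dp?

0.342

Convert to gains: g_lr = -0.859/3.3 = -0.2603; g_wv = 1.86/3.3 = 0.5636; g_alb = 0.128/3.3 = 0.03879.
Total gain g = 0.34209.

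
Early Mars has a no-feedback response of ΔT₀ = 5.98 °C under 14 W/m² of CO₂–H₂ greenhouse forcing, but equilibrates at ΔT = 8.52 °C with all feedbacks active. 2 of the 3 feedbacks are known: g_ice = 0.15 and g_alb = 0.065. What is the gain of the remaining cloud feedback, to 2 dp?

Amplification A = ΔT/ΔT₀ = 8.52/5.98 = 1.425.
Total gain g = 1 − 1/A = 1 − 1/1.425 = 0.2982.
Known gains sum to 0.15 + 0.065 = 0.215.
g_cld = 0.2982 − 0.215 = 0.08.

0.08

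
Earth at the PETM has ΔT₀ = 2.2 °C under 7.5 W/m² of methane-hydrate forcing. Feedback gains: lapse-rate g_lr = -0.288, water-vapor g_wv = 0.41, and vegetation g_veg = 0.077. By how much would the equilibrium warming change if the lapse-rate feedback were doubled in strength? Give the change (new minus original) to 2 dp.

Original: g = 0.199, ΔT = 2.2/(1−0.199) = 2.7466 °C.
With doubled lapse-rate: g' = -0.089, ΔT' = 2.2/(1+0.089) = 2.0202 °C.
Change = 2.0202 − 2.7466 = -0.73 °C.

-0.73 °C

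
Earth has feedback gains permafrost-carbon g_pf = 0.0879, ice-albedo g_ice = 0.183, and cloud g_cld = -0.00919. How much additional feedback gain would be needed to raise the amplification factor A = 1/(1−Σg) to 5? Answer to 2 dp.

0.54

Current total gain = 0.26171.
Target gain for A = 5: g* = 1 − 1/5 = 0.8.
Additional gain needed = 0.8 − 0.26171 = 0.54.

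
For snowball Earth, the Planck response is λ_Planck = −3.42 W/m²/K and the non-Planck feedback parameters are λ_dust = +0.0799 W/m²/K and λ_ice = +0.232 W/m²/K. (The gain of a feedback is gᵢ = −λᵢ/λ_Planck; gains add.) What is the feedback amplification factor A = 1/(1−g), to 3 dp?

Convert to gains: g_dust = 0.0799/3.42 = 0.02336; g_ice = 0.232/3.42 = 0.06784.
Total gain g = 0.0912.
A = 1/(1 − 0.0912) = 1.100.

1.100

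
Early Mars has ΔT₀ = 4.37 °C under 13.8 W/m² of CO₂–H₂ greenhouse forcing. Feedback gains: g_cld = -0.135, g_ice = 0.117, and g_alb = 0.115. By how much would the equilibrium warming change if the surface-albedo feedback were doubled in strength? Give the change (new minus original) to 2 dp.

0.71 °C

Original: g = 0.097, ΔT = 4.37/(1−0.097) = 4.8394 °C.
With doubled surface-albedo: g' = 0.212, ΔT' = 4.37/(1−0.212) = 5.5457 °C.
Change = 5.5457 − 4.8394 = 0.71 °C.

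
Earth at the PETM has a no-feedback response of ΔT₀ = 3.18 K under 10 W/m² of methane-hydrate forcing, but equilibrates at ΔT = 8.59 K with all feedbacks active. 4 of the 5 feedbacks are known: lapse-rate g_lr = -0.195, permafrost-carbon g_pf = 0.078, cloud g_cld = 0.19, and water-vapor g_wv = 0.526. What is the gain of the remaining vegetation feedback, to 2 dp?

Amplification A = ΔT/ΔT₀ = 8.59/3.18 = 2.701.
Total gain g = 1 − 1/A = 1 − 1/2.701 = 0.6298.
Known gains sum to -0.195 + 0.078 + 0.19 + 0.526 = 0.599.
g_veg = 0.6298 − 0.599 = 0.03.

0.03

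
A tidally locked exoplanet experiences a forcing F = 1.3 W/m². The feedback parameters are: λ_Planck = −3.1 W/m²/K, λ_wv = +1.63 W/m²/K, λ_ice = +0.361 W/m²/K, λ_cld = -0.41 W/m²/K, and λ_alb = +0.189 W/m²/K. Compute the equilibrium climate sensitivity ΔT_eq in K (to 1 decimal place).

Net feedback parameter λ = (−3.1) + (+1.63) + (+0.361) + (-0.41) + (+0.189) = -1.33 W/m²/K.
ΔT = −F/λ = −1.3/(-1.33) = 1.0 K.

1.0 K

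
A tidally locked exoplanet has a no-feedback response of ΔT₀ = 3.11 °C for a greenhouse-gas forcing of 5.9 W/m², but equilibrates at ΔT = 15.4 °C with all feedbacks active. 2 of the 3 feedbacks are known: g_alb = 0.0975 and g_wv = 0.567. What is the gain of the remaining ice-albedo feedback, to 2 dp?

0.13

Amplification A = ΔT/ΔT₀ = 15.4/3.11 = 4.952.
Total gain g = 1 − 1/A = 1 − 1/4.952 = 0.7981.
Known gains sum to 0.0975 + 0.567 = 0.6645.
g_ice = 0.7981 − 0.6645 = 0.13.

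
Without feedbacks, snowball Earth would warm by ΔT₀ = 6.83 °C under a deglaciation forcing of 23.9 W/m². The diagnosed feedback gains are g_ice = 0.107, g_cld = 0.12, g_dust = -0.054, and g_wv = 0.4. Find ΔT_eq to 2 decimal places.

Total gain g = 0.107 + 0.12 − 0.054 + 0.4 = 0.573.
Amplification A = 1/(1 − 0.573) = 2.342.
ΔT = 6.83 × 2.342 = 16.00 °C.

16.00 °C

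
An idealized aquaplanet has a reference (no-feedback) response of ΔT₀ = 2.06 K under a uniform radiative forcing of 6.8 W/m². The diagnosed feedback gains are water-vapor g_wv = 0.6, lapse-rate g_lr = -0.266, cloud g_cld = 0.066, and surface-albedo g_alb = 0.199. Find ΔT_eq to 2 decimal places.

Total gain g = 0.6 − 0.266 + 0.066 + 0.199 = 0.599.
Amplification A = 1/(1 − 0.599) = 2.494.
ΔT = 2.06 × 2.494 = 5.14 K.

5.14 K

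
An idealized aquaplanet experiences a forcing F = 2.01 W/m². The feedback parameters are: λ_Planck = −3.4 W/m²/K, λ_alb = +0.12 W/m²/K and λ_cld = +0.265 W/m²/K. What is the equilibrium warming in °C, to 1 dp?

Net feedback parameter λ = (−3.4) + (+0.12) + (+0.265) = -3.015 W/m²/K.
ΔT = −F/λ = −2.01/(-3.015) = 0.7 °C.

0.7 °C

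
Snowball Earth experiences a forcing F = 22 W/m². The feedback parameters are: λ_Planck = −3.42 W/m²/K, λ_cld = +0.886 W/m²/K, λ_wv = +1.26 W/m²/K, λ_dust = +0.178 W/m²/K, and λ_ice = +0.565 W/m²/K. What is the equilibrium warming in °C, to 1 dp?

41.4 °C

Net feedback parameter λ = (−3.42) + (+0.886) + (+1.26) + (+0.178) + (+0.565) = -0.531 W/m²/K.
ΔT = −F/λ = −22/(-0.531) = 41.4 °C.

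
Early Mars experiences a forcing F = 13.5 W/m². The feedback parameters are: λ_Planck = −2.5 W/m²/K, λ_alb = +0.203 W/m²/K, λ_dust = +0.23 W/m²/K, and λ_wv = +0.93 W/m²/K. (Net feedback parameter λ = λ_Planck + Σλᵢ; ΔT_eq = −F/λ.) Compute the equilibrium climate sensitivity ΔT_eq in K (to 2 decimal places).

Net feedback parameter λ = (−2.5) + (+0.203) + (+0.23) + (+0.93) = -1.137 W/m²/K.
ΔT = −F/λ = −13.5/(-1.137) = 11.87 K.

11.87 K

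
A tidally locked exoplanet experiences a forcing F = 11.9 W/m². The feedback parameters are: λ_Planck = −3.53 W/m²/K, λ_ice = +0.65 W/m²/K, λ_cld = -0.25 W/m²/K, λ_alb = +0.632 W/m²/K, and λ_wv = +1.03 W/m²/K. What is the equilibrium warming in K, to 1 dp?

Net feedback parameter λ = (−3.53) + (+0.65) + (-0.25) + (+0.632) + (+1.03) = -1.468 W/m²/K.
ΔT = −F/λ = −11.9/(-1.468) = 8.1 K.

8.1 K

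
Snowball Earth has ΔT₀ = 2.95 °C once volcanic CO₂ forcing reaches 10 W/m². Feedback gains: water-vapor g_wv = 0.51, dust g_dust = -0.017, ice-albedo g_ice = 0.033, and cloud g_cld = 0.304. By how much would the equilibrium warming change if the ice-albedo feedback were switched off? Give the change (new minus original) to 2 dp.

Original: g = 0.83, ΔT = 2.95/(1−0.83) = 17.3529 °C.
Without ice-albedo: g' = 0.797, ΔT' = 2.95/(1−0.797) = 14.5320 °C.
Change = 14.5320 − 17.3529 = -2.82 °C.

-2.82 °C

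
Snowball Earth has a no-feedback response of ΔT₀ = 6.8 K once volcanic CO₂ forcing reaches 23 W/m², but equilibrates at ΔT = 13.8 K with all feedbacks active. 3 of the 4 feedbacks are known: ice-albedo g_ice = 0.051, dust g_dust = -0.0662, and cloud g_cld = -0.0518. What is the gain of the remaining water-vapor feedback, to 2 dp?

0.57

Amplification A = ΔT/ΔT₀ = 13.8/6.8 = 2.029.
Total gain g = 1 − 1/A = 1 − 1/2.029 = 0.5071.
Known gains sum to 0.051 − 0.0662 − 0.0518 = -0.067.
g_wv = 0.5071 + 0.067 = 0.57.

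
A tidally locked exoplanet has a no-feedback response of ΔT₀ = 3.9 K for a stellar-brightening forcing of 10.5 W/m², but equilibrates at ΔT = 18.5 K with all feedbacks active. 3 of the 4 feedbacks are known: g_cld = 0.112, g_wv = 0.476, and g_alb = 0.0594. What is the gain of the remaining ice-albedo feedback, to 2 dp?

0.14

Amplification A = ΔT/ΔT₀ = 18.5/3.9 = 4.744.
Total gain g = 1 − 1/A = 1 − 1/4.744 = 0.7892.
Known gains sum to 0.112 + 0.476 + 0.0594 = 0.6474.
g_ice = 0.7892 − 0.6474 = 0.14.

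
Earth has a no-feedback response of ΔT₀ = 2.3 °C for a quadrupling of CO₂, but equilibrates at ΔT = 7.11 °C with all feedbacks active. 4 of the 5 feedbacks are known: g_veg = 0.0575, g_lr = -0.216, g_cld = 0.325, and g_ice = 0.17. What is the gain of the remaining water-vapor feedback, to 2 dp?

Amplification A = ΔT/ΔT₀ = 7.11/2.3 = 3.091.
Total gain g = 1 − 1/A = 1 − 1/3.091 = 0.6765.
Known gains sum to 0.0575 − 0.216 + 0.325 + 0.17 = 0.3365.
g_wv = 0.6765 − 0.3365 = 0.34.

0.34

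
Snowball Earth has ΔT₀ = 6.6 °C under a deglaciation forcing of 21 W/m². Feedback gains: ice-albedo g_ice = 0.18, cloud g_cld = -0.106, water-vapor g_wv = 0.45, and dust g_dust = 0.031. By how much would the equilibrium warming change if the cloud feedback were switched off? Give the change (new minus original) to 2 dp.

4.64 °C

Original: g = 0.555, ΔT = 6.6/(1−0.555) = 14.8315 °C.
Without cloud: g' = 0.661, ΔT' = 6.6/(1−0.661) = 19.4690 °C.
Change = 19.4690 − 14.8315 = 4.64 °C.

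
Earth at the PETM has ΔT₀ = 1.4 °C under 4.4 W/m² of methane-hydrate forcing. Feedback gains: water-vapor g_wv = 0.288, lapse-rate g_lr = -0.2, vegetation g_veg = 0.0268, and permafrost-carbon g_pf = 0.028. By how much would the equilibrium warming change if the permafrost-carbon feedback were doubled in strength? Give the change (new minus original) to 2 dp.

Original: g = 0.1428, ΔT = 1.4/(1−0.1428) = 1.6332 °C.
With doubled permafrost-carbon: g' = 0.1708, ΔT' = 1.4/(1−0.1708) = 1.6884 °C.
Change = 1.6884 − 1.6332 = 0.06 °C.

0.06 °C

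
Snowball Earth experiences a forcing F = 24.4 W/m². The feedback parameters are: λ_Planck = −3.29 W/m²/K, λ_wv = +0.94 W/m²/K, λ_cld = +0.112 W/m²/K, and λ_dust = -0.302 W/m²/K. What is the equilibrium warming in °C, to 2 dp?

Net feedback parameter λ = (−3.29) + (+0.94) + (+0.112) + (-0.302) = -2.54 W/m²/K.
ΔT = −F/λ = −24.4/(-2.54) = 9.61 °C.

9.61 °C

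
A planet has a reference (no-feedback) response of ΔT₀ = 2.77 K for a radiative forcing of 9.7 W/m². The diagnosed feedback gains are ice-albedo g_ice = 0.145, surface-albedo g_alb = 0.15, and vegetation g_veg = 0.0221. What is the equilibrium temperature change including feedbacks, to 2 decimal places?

4.06 K

Total gain g = 0.145 + 0.15 + 0.0221 = 0.3171.
Amplification A = 1/(1 − 0.3171) = 1.464.
ΔT = 2.77 × 1.464 = 4.06 K.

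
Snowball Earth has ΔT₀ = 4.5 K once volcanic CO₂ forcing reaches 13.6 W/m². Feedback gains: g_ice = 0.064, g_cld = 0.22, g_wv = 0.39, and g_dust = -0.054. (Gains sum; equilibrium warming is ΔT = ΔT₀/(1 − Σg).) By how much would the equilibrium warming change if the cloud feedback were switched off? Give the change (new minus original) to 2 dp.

Original: g = 0.62, ΔT = 4.5/(1−0.62) = 11.8421 K.
Without cloud: g' = 0.4, ΔT' = 4.5/(1−0.4) = 7.5000 K.
Change = 7.5000 − 11.8421 = -4.34 K.

-4.34 K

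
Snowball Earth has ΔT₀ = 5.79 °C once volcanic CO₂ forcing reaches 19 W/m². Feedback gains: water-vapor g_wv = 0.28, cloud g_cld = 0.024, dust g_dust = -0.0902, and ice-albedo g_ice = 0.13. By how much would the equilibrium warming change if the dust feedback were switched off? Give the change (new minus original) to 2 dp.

1.41 °C

Original: g = 0.3438, ΔT = 5.79/(1−0.3438) = 8.8235 °C.
Without dust: g' = 0.434, ΔT' = 5.79/(1−0.434) = 10.2297 °C.
Change = 10.2297 − 8.8235 = 1.41 °C.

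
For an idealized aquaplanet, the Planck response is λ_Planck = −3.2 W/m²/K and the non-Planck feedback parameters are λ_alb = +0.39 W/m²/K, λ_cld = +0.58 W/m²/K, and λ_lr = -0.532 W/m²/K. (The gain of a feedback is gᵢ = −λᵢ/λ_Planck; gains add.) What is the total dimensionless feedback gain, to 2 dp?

Convert to gains: g_alb = 0.39/3.2 = 0.1219; g_cld = 0.58/3.2 = 0.1812; g_lr = -0.532/3.2 = -0.1663.
Total gain g = 0.1368.

0.14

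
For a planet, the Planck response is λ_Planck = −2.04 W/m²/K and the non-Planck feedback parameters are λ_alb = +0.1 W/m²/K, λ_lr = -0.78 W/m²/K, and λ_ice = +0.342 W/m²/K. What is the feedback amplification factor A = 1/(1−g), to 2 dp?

Convert to gains: g_alb = 0.1/2.04 = 0.04902; g_lr = -0.78/2.04 = -0.3824; g_ice = 0.342/2.04 = 0.1676.
Total gain g = -0.16578.
A = 1/(1 + 0.16578) = 0.86.

0.86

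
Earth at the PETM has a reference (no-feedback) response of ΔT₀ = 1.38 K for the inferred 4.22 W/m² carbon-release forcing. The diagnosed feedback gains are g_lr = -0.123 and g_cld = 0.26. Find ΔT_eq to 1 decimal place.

1.6 K

Total gain g = -0.123 + 0.26 = 0.137.
Amplification A = 1/(1 − 0.137) = 1.159.
ΔT = 1.38 × 1.159 = 1.6 K.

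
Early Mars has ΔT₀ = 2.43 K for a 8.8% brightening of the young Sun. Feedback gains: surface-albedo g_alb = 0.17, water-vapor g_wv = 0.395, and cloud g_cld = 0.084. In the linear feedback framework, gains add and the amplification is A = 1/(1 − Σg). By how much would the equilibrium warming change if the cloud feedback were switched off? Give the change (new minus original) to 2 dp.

-1.34 K

Original: g = 0.649, ΔT = 2.43/(1−0.649) = 6.9231 K.
Without cloud: g' = 0.565, ΔT' = 2.43/(1−0.565) = 5.5862 K.
Change = 5.5862 − 6.9231 = -1.34 K.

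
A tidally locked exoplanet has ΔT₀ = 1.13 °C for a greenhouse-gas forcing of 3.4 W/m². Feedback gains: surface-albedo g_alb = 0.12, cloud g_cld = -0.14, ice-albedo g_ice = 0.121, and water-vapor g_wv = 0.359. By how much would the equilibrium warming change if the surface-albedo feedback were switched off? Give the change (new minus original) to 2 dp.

Original: g = 0.46, ΔT = 1.13/(1−0.46) = 2.0926 °C.
Without surface-albedo: g' = 0.34, ΔT' = 1.13/(1−0.34) = 1.7121 °C.
Change = 1.7121 − 2.0926 = -0.38 °C.

-0.38 °C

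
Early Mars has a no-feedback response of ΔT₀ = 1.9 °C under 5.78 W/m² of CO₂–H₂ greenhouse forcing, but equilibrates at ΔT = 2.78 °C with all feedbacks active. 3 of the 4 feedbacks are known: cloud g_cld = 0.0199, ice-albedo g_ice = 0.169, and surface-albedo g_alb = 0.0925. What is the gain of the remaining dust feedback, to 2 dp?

0.04

Amplification A = ΔT/ΔT₀ = 2.78/1.9 = 1.463.
Total gain g = 1 − 1/A = 1 − 1/1.463 = 0.3165.
Known gains sum to 0.0199 + 0.169 + 0.0925 = 0.2814.
g_dust = 0.3165 − 0.2814 = 0.04.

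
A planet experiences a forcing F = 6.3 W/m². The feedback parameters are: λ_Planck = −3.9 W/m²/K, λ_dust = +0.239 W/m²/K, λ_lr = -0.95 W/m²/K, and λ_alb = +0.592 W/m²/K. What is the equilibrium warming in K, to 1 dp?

Net feedback parameter λ = (−3.9) + (+0.239) + (-0.95) + (+0.592) = -4.019 W/m²/K.
ΔT = −F/λ = −6.3/(-4.019) = 1.6 K.

1.6 K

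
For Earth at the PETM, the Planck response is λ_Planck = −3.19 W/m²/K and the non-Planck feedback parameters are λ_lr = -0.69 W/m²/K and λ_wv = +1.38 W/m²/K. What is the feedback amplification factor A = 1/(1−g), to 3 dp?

1.276

Convert to gains: g_lr = -0.69/3.19 = -0.2163; g_wv = 1.38/3.19 = 0.4326.
Total gain g = 0.2163.
A = 1/(1 − 0.2163) = 1.276.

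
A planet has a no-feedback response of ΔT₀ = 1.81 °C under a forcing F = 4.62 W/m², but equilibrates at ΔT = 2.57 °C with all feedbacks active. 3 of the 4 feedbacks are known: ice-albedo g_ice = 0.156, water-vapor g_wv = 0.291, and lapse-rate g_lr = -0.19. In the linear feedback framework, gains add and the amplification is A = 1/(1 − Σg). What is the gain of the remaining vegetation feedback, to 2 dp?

0.04

Amplification A = ΔT/ΔT₀ = 2.57/1.81 = 1.42.
Total gain g = 1 − 1/A = 1 − 1/1.42 = 0.2958.
Known gains sum to 0.156 + 0.291 − 0.19 = 0.257.
g_veg = 0.2958 − 0.257 = 0.04.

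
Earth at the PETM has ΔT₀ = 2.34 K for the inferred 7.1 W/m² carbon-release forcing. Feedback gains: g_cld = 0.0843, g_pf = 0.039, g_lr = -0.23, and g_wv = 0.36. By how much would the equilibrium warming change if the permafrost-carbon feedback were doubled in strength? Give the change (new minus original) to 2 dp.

Original: g = 0.2533, ΔT = 2.34/(1−0.2533) = 3.1338 K.
With doubled permafrost-carbon: g' = 0.2923, ΔT' = 2.34/(1−0.2923) = 3.3065 K.
Change = 3.3065 − 3.1338 = 0.17 K.

0.17 K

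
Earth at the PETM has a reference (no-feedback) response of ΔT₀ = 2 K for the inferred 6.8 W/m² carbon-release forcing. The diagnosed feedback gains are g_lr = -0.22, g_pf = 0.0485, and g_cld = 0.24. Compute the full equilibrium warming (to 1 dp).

Total gain g = -0.22 + 0.0485 + 0.24 = 0.0685.
Amplification A = 1/(1 − 0.0685) = 1.074.
ΔT = 2 × 1.074 = 2.1 K.

2.1 K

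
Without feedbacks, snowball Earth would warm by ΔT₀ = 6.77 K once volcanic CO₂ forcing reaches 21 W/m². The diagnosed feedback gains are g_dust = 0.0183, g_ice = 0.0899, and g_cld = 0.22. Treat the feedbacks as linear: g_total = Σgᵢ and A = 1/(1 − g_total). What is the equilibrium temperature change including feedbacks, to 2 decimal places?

10.08 K

Total gain g = 0.0183 + 0.0899 + 0.22 = 0.3282.
Amplification A = 1/(1 − 0.3282) = 1.489.
ΔT = 6.77 × 1.489 = 10.08 K.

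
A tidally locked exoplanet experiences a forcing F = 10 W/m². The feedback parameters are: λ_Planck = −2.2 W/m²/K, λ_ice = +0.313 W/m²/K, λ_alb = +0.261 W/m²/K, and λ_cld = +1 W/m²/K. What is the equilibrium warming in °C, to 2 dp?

15.97 °C

Net feedback parameter λ = (−2.2) + (+0.313) + (+0.261) + (+1) = -0.626 W/m²/K.
ΔT = −F/λ = −10/(-0.626) = 15.97 °C.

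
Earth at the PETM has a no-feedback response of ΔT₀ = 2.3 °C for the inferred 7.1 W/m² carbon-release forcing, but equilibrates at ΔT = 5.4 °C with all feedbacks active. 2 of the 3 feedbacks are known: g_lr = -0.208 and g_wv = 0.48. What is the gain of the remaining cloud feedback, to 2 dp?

0.30

Amplification A = ΔT/ΔT₀ = 5.4/2.3 = 2.348.
Total gain g = 1 − 1/A = 1 − 1/2.348 = 0.5741.
Known gains sum to -0.208 + 0.48 = 0.272.
g_cld = 0.5741 − 0.272 = 0.30.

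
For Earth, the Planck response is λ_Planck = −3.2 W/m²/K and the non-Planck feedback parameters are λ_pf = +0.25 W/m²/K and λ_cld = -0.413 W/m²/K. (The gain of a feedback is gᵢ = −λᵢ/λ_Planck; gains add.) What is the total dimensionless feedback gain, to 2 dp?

-0.05

Convert to gains: g_pf = 0.25/3.2 = 0.07812; g_cld = -0.413/3.2 = -0.1291.
Total gain g = -0.05098.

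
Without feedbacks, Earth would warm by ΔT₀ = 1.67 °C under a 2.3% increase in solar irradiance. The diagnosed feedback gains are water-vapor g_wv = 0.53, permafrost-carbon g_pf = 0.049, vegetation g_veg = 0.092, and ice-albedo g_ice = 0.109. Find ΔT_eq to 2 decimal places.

Total gain g = 0.53 + 0.049 + 0.092 + 0.109 = 0.78.
Amplification A = 1/(1 − 0.78) = 4.545.
ΔT = 1.67 × 4.545 = 7.59 °C.

7.59 °C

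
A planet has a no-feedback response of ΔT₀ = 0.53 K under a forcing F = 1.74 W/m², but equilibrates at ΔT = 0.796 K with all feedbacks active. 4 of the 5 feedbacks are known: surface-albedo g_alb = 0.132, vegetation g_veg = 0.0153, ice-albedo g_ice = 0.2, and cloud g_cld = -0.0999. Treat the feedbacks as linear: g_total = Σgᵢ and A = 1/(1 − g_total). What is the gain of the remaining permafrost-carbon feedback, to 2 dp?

Amplification A = ΔT/ΔT₀ = 0.796/0.53 = 1.502.
Total gain g = 1 − 1/A = 1 − 1/1.502 = 0.3342.
Known gains sum to 0.132 + 0.0153 + 0.2 − 0.0999 = 0.2474.
g_pf = 0.3342 − 0.2474 = 0.09.

0.09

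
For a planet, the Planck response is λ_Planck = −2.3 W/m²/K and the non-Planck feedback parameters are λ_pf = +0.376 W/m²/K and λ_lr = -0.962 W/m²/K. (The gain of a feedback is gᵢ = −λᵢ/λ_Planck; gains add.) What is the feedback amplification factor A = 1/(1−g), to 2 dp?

Convert to gains: g_pf = 0.376/2.3 = 0.1635; g_lr = -0.962/2.3 = -0.4183.
Total gain g = -0.2548.
A = 1/(1 + 0.2548) = 0.80.

0.80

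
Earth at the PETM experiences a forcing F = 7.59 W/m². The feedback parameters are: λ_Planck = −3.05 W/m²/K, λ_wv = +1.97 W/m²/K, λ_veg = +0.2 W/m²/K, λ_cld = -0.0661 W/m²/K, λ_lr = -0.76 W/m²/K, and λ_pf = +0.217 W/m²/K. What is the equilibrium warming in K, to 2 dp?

Net feedback parameter λ = (−3.05) + (+1.97) + (+0.2) + (-0.0661) + (-0.76) + (+0.217) = -1.4891 W/m²/K.
ΔT = −F/λ = −7.59/(-1.4891) = 5.10 K.

5.10 K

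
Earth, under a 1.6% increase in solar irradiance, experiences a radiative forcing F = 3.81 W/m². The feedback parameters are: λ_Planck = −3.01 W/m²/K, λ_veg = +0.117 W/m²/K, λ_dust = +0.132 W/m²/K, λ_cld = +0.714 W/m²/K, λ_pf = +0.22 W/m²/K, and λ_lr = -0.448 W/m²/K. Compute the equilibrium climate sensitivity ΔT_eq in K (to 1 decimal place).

1.7 K

Net feedback parameter λ = (−3.01) + (+0.117) + (+0.132) + (+0.714) + (+0.22) + (-0.448) = -2.275 W/m²/K.
ΔT = −F/λ = −3.81/(-2.275) = 1.7 K.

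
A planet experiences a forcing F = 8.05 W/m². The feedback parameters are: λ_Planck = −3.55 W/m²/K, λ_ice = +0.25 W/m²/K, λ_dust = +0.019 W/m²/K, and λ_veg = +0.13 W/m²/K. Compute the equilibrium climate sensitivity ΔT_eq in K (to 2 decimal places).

Net feedback parameter λ = (−3.55) + (+0.25) + (+0.019) + (+0.13) = -3.151 W/m²/K.
ΔT = −F/λ = −8.05/(-3.151) = 2.55 K.

2.55 K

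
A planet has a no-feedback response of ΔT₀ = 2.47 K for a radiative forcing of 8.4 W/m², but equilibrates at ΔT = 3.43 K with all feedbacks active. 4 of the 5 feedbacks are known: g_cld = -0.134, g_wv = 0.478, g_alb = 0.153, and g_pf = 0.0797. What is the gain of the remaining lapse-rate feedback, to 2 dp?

Amplification A = ΔT/ΔT₀ = 3.43/2.47 = 1.389.
Total gain g = 1 − 1/A = 1 − 1/1.389 = 0.2801.
Known gains sum to -0.134 + 0.478 + 0.153 + 0.0797 = 0.5767.
g_lr = 0.2801 − 0.5767 = -0.30.

-0.30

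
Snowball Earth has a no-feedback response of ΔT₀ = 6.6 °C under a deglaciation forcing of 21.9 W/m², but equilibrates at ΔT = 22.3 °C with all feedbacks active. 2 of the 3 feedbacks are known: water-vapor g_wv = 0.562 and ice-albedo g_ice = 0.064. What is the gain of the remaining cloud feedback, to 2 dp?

Amplification A = ΔT/ΔT₀ = 22.3/6.6 = 3.379.
Total gain g = 1 − 1/A = 1 − 1/3.379 = 0.7041.
Known gains sum to 0.562 + 0.064 = 0.626.
g_cld = 0.7041 − 0.626 = 0.08.

0.08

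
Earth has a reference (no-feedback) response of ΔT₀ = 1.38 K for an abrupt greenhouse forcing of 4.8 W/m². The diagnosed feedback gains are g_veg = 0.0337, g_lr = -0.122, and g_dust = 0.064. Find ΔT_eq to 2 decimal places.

1.35 K

Total gain g = 0.0337 − 0.122 + 0.064 = -0.0243.
Amplification A = 1/(1 + 0.0243) = 0.9763.
ΔT = 1.38 × 0.9763 = 1.35 K.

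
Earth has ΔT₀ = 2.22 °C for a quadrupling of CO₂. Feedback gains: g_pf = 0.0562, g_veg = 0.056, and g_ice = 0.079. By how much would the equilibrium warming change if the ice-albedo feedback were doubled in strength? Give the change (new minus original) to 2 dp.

Original: g = 0.1912, ΔT = 2.22/(1−0.1912) = 2.7448 °C.
With doubled ice-albedo: g' = 0.2702, ΔT' = 2.22/(1−0.2702) = 3.0419 °C.
Change = 3.0419 − 2.7448 = 0.30 °C.

0.30 °C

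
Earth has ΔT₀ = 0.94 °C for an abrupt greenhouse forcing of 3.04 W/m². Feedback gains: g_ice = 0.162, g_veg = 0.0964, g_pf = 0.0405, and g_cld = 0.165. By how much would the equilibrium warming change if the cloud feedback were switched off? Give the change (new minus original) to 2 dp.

-0.41 °C

Original: g = 0.4639, ΔT = 0.94/(1−0.4639) = 1.7534 °C.
Without cloud: g' = 0.2989, ΔT' = 0.94/(1−0.2989) = 1.3408 °C.
Change = 1.3408 − 1.7534 = -0.41 °C.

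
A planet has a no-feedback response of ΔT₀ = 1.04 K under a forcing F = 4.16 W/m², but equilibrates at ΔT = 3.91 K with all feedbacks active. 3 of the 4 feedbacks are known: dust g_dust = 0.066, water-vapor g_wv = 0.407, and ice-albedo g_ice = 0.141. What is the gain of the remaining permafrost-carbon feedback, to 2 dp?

Amplification A = ΔT/ΔT₀ = 3.91/1.04 = 3.76.
Total gain g = 1 − 1/A = 1 − 1/3.76 = 0.734.
Known gains sum to 0.066 + 0.407 + 0.141 = 0.614.
g_pf = 0.734 − 0.614 = 0.12.

0.12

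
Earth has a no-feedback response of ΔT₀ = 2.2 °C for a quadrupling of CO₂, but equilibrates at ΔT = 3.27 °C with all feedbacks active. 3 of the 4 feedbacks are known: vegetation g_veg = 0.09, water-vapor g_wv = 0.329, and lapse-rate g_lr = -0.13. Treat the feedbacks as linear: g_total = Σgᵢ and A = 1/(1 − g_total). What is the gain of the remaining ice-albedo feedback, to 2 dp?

Amplification A = ΔT/ΔT₀ = 3.27/2.2 = 1.486.
Total gain g = 1 − 1/A = 1 − 1/1.486 = 0.3271.
Known gains sum to 0.09 + 0.329 − 0.13 = 0.289.
g_ice = 0.3271 − 0.289 = 0.04.

0.04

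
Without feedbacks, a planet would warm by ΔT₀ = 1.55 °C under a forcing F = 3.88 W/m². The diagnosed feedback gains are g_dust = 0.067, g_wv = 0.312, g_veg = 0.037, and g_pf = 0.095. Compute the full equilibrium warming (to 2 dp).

3.17 °C

Total gain g = 0.067 + 0.312 + 0.037 + 0.095 = 0.511.
Amplification A = 1/(1 − 0.511) = 2.045.
ΔT = 1.55 × 2.045 = 3.17 °C.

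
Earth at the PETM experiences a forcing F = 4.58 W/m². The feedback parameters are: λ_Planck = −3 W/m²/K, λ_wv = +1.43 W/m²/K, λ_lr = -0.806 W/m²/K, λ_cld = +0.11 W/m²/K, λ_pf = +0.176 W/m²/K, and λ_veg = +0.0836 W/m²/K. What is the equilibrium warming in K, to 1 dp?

Net feedback parameter λ = (−3) + (+1.43) + (-0.806) + (+0.11) + (+0.176) + (+0.0836) = -2.0064 W/m²/K.
ΔT = −F/λ = −4.58/(-2.0064) = 2.3 K.

2.3 K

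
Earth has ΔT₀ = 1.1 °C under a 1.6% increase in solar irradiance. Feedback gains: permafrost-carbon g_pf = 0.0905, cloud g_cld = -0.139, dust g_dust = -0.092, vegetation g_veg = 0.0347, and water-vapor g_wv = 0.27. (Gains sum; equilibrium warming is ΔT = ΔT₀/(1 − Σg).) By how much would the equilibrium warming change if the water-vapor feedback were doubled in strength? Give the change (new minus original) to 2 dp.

Original: g = 0.1642, ΔT = 1.1/(1−0.1642) = 1.3161 °C.
With doubled water-vapor: g' = 0.4342, ΔT' = 1.1/(1−0.4342) = 1.9441 °C.
Change = 1.9441 − 1.3161 = 0.63 °C.

0.63 °C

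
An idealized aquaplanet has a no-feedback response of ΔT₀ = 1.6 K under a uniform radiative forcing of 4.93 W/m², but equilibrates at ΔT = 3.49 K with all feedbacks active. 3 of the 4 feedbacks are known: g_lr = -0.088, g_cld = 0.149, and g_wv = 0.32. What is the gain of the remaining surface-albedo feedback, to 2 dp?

0.16

Amplification A = ΔT/ΔT₀ = 3.49/1.6 = 2.181.
Total gain g = 1 − 1/A = 1 − 1/2.181 = 0.5415.
Known gains sum to -0.088 + 0.149 + 0.32 = 0.381.
g_alb = 0.5415 − 0.381 = 0.16.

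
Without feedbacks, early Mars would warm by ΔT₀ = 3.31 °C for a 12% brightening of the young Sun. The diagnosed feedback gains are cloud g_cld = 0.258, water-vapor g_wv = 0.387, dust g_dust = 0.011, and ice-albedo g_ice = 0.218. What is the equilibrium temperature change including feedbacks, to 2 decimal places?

Total gain g = 0.258 + 0.387 + 0.011 + 0.218 = 0.874.
Amplification A = 1/(1 − 0.874) = 7.937.
ΔT = 3.31 × 7.937 = 26.27 °C.

26.27 °C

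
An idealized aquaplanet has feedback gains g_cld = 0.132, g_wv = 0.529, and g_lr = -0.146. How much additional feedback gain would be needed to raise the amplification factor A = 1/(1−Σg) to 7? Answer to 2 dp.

Current total gain = 0.515.
Target gain for A = 7: g* = 1 − 1/7 = 0.8571.
Additional gain needed = 0.8571 − 0.515 = 0.34.

0.34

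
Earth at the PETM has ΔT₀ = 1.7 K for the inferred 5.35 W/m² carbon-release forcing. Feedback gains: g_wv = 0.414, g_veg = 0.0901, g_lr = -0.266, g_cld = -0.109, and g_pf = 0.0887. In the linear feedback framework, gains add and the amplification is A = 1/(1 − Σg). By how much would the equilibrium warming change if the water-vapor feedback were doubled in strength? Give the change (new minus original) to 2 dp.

2.44 K

Original: g = 0.2178, ΔT = 1.7/(1−0.2178) = 2.1734 K.
With doubled water-vapor: g' = 0.6318, ΔT' = 1.7/(1−0.6318) = 4.6171 K.
Change = 4.6171 − 2.1734 = 2.44 K.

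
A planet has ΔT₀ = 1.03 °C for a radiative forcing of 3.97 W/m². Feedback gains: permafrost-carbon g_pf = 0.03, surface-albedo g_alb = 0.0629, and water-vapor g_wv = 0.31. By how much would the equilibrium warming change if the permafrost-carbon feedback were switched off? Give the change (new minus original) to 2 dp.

Original: g = 0.4029, ΔT = 1.03/(1−0.4029) = 1.7250 °C.
Without permafrost-carbon: g' = 0.3729, ΔT' = 1.03/(1−0.3729) = 1.6425 °C.
Change = 1.6425 − 1.7250 = -0.08 °C.

-0.08 °C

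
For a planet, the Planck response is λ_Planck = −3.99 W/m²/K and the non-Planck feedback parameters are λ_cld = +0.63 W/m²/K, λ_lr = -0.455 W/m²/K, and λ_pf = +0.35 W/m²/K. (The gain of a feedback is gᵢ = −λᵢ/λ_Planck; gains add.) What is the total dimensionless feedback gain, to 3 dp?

0.132

Convert to gains: g_cld = 0.63/3.99 = 0.1579; g_lr = -0.455/3.99 = -0.114; g_pf = 0.35/3.99 = 0.08772.
Total gain g = 0.13162.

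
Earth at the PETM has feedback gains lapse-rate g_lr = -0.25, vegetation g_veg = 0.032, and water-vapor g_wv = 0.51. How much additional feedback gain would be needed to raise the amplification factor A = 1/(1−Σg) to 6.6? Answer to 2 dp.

Current total gain = 0.292.
Target gain for A = 6.6: g* = 1 − 1/6.6 = 0.8485.
Additional gain needed = 0.8485 − 0.292 = 0.56.

0.56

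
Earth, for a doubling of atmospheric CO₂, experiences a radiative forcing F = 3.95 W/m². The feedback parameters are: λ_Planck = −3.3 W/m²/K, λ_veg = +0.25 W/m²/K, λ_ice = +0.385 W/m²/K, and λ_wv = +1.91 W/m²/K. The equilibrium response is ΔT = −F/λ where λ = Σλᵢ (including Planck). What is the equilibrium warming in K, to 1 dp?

5.2 K

Net feedback parameter λ = (−3.3) + (+0.25) + (+0.385) + (+1.91) = -0.755 W/m²/K.
ΔT = −F/λ = −3.95/(-0.755) = 5.2 K.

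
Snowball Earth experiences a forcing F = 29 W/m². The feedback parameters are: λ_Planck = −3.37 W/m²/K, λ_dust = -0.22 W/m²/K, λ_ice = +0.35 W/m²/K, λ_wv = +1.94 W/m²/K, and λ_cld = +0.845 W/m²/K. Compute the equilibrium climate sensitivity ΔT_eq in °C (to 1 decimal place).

Net feedback parameter λ = (−3.37) + (-0.22) + (+0.35) + (+1.94) + (+0.845) = -0.455 W/m²/K.
ΔT = −F/λ = −29/(-0.455) = 63.7 °C.

63.7 °C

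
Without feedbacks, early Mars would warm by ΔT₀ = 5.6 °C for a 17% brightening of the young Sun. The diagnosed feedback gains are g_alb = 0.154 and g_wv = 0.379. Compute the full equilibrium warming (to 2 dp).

Total gain g = 0.154 + 0.379 = 0.533.
Amplification A = 1/(1 − 0.533) = 2.141.
ΔT = 5.6 × 2.141 = 11.99 °C.

11.99 °C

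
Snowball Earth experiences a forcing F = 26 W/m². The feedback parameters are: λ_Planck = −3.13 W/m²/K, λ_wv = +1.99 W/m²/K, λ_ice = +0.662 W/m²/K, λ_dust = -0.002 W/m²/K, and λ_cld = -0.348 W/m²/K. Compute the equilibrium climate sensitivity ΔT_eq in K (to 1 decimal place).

31.4 K

Net feedback parameter λ = (−3.13) + (+1.99) + (+0.662) + (-0.002) + (-0.348) = -0.828 W/m²/K.
ΔT = −F/λ = −26/(-0.828) = 31.4 K.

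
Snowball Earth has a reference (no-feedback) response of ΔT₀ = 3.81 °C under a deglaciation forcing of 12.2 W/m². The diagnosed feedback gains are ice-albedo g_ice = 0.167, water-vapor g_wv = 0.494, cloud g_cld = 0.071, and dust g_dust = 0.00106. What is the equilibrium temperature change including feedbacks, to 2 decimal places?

14.27 °C

Total gain g = 0.167 + 0.494 + 0.071 + 0.00106 = 0.73306.
Amplification A = 1/(1 − 0.73306) = 3.746.
ΔT = 3.81 × 3.746 = 14.27 °C.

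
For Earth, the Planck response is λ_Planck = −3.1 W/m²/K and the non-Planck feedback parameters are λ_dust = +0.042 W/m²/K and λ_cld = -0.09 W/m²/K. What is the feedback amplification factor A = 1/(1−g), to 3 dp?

Convert to gains: g_dust = 0.042/3.1 = 0.01355; g_cld = -0.09/3.1 = -0.02903.
Total gain g = -0.01548.
A = 1/(1 + 0.01548) = 0.985.

0.985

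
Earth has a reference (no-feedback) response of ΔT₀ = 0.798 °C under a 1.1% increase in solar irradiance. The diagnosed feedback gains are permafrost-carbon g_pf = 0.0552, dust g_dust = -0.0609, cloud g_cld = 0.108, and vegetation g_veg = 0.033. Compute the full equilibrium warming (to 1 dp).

Total gain g = 0.0552 − 0.0609 + 0.108 + 0.033 = 0.1353.
Amplification A = 1/(1 − 0.1353) = 1.156.
ΔT = 0.798 × 1.156 = 0.9 °C.

0.9 °C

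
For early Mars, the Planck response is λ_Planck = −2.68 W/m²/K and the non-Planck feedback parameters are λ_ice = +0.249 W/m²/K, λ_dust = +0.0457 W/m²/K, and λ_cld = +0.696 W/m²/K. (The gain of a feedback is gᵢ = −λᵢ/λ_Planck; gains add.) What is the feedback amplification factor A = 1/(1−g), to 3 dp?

1.586

Convert to gains: g_ice = 0.249/2.68 = 0.09291; g_dust = 0.0457/2.68 = 0.01705; g_cld = 0.696/2.68 = 0.2597.
Total gain g = 0.36966.
A = 1/(1 − 0.36966) = 1.586.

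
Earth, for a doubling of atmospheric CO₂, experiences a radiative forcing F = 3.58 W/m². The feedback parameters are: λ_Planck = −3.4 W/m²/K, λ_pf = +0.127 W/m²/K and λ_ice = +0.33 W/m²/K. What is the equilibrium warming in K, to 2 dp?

1.22 K

Net feedback parameter λ = (−3.4) + (+0.127) + (+0.33) = -2.943 W/m²/K.
ΔT = −F/λ = −3.58/(-2.943) = 1.22 K.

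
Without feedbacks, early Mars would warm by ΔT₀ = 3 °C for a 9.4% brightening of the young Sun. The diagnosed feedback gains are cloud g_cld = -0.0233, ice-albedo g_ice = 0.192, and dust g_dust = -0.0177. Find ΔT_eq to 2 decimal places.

3.53 °C

Total gain g = -0.0233 + 0.192 − 0.0177 = 0.151.
Amplification A = 1/(1 − 0.151) = 1.178.
ΔT = 3 × 1.178 = 3.53 °C.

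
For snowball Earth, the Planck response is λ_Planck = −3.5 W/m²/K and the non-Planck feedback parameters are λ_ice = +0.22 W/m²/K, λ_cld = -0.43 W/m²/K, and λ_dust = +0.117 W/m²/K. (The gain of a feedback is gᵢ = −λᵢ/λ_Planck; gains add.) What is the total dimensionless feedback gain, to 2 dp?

Convert to gains: g_ice = 0.22/3.5 = 0.06286; g_cld = -0.43/3.5 = -0.1229; g_dust = 0.117/3.5 = 0.03343.
Total gain g = -0.02661.

-0.03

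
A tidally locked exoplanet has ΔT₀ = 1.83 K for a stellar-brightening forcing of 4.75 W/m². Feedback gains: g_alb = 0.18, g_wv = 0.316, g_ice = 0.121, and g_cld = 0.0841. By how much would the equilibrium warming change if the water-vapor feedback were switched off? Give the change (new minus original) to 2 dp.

-3.15 K

Original: g = 0.7011, ΔT = 1.83/(1−0.7011) = 6.1224 K.
Without water-vapor: g' = 0.3851, ΔT' = 1.83/(1−0.3851) = 2.9761 K.
Change = 2.9761 − 6.1224 = -3.15 K.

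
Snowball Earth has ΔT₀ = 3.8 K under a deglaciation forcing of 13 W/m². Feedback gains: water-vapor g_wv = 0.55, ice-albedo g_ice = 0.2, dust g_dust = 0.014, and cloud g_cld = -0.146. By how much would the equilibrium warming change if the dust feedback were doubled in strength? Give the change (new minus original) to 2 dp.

Original: g = 0.618, ΔT = 3.8/(1−0.618) = 9.9476 K.
With doubled dust: g' = 0.632, ΔT' = 3.8/(1−0.632) = 10.3261 K.
Change = 10.3261 − 9.9476 = 0.38 K.

0.38 K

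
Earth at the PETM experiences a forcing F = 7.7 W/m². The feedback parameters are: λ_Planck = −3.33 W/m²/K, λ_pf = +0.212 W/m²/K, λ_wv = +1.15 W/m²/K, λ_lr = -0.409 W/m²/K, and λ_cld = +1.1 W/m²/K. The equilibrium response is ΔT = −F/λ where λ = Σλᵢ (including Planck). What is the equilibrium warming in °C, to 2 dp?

Net feedback parameter λ = (−3.33) + (+0.212) + (+1.15) + (-0.409) + (+1.1) = -1.277 W/m²/K.
ΔT = −F/λ = −7.7/(-1.277) = 6.03 °C.

6.03 °C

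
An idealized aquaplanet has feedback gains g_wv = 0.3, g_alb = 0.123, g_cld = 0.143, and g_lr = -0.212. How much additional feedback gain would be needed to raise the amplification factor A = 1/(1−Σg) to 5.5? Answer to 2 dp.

Current total gain = 0.354.
Target gain for A = 5.5: g* = 1 − 1/5.5 = 0.8182.
Additional gain needed = 0.8182 − 0.354 = 0.46.

0.46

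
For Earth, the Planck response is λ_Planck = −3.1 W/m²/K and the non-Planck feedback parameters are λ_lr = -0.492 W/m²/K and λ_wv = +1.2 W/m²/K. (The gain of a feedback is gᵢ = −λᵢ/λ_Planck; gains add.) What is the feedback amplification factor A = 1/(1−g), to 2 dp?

Convert to gains: g_lr = -0.492/3.1 = -0.1587; g_wv = 1.2/3.1 = 0.3871.
Total gain g = 0.2284.
A = 1/(1 − 0.2284) = 1.30.

1.30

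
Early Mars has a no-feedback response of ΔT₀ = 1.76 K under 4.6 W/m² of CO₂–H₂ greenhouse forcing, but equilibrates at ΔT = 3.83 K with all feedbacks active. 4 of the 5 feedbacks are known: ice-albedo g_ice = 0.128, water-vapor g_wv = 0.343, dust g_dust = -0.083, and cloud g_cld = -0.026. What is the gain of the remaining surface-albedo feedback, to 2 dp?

Amplification A = ΔT/ΔT₀ = 3.83/1.76 = 2.176.
Total gain g = 1 − 1/A = 1 − 1/2.176 = 0.5404.
Known gains sum to 0.128 + 0.343 − 0.083 − 0.026 = 0.362.
g_alb = 0.5404 − 0.362 = 0.18.

0.18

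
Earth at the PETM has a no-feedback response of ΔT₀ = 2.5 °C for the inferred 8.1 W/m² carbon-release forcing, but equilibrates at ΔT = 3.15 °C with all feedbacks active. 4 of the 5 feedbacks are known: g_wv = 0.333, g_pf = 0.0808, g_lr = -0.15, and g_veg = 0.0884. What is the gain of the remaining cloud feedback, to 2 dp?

-0.15

Amplification A = ΔT/ΔT₀ = 3.15/2.5 = 1.26.
Total gain g = 1 − 1/A = 1 − 1/1.26 = 0.2063.
Known gains sum to 0.333 + 0.0808 − 0.15 + 0.0884 = 0.3522.
g_cld = 0.2063 − 0.3522 = -0.15.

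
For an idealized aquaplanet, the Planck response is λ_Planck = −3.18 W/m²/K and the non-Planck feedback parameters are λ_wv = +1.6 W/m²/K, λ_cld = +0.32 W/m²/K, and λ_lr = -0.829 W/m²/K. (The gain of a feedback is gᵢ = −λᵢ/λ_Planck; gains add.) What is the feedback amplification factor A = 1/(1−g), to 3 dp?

Convert to gains: g_wv = 1.6/3.18 = 0.5031; g_cld = 0.32/3.18 = 0.1006; g_lr = -0.829/3.18 = -0.2607.
Total gain g = 0.343.
A = 1/(1 − 0.343) = 1.522.

1.522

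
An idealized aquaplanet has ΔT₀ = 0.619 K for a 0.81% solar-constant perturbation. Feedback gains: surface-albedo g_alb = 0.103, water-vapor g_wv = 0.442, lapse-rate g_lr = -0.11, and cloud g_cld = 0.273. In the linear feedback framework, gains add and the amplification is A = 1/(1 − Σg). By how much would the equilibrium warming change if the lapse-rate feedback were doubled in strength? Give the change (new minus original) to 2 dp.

-0.58 K

Original: g = 0.708, ΔT = 0.619/(1−0.708) = 2.1199 K.
With doubled lapse-rate: g' = 0.598, ΔT' = 0.619/(1−0.598) = 1.5398 K.
Change = 1.5398 − 2.1199 = -0.58 K.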